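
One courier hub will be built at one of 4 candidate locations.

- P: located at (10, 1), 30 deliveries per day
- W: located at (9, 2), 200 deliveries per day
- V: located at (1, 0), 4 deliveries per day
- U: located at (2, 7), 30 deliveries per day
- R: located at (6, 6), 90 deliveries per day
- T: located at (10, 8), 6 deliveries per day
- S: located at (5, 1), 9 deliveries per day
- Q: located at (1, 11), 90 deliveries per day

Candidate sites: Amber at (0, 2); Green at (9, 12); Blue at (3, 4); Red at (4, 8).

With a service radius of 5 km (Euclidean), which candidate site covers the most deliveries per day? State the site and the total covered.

Red, covering 210

Coverage radius r = 5 km; a point is covered iff (Δx)²+(Δy)² ≤ 5² = 25.
  Amber (0, 2): covers {V} → 4
  Green (9, 12): covers {T} → 6
  Blue (3, 4): covers {V, U, R, S} → 133
  Red (4, 8): covers {U, R, Q} → 210
Maximum coverage at Red: 210 deliveries per day.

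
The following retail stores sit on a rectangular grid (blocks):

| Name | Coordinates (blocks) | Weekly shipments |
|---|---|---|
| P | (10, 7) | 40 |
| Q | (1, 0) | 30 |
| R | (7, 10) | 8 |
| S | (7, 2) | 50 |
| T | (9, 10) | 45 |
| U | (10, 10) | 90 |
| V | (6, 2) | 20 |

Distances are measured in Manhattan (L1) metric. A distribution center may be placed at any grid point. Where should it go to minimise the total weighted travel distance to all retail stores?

(9, 10)

Manhattan distance separates: Σwᵢ(|x−xᵢ|+|y−yᵢ|) = Σwᵢ|x−xᵢ| + Σwᵢ|y−yᵢ|, so x and y are optimised independently as 1-D weighted medians.
Total weight W = 283; half = 141.5.
x-coordinate, sorted with cumulative weight:
  x=1 (Q, w=30) cum 30
  x=6 (V, w=20) cum 50
  x=7 (R, w=8) cum 58
  x=7 (S, w=50) cum 108
  x=9 (T, w=45) cum 153  ← median
  x=10 (P, w=40) cum 193
  x=10 (U, w=90) cum 283
⇒ x* = 9
y-coordinate, sorted with cumulative weight:
  y=0 (Q, w=30) cum 30
  y=2 (S, w=50) cum 80
  y=2 (V, w=20) cum 100
  y=7 (P, w=40) cum 140
  y=10 (R, w=8) cum 148  ← median
  y=10 (T, w=45) cum 193
  y=10 (U, w=90) cum 283
⇒ y* = 10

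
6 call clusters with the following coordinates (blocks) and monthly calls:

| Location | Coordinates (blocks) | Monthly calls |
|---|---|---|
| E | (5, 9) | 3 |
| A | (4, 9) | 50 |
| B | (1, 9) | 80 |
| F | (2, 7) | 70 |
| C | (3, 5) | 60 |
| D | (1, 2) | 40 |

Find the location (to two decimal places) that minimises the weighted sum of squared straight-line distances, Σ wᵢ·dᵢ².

The minimiser of Σwᵢ‖p−pᵢ‖² is the weighted centroid p* = (Σwᵢpᵢ)/(Σwᵢ).
Σwᵢ = 303.
Σwᵢxᵢ = 3·5 + 50·4 + 80·1 + 70·2 + 60·3 + 40·1 = 655.
Σwᵢyᵢ = 3·9 + 50·9 + 80·9 + 70·7 + 60·5 + 40·2 = 2067.
x* = 655/303 = 2.16, y* = 2067/303 = 6.82.

(2.16, 6.82)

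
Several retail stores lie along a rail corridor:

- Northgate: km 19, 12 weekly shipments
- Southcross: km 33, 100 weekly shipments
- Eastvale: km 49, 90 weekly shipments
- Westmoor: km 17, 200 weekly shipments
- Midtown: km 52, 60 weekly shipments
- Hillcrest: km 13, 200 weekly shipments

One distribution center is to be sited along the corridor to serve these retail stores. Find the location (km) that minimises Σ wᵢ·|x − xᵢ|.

For a sum of weighted absolute distances on a line, the optimum is the weighted median (not the mean). Total weight W = 662; half-weight = 331.
Sort by position and accumulate weight:
  km 13 (Hillcrest, w=200) → cum 200
  km 17 (Westmoor, w=200) → cum 400  ≥ 331 → median here
  km 19 (Northgate, w=12) → cum 412
  km 33 (Southcross, w=100) → cum 512
  km 49 (Eastvale, w=90) → cum 602
  km 52 (Midtown, w=60) → cum 662
Optimal location: km 17.

x = 17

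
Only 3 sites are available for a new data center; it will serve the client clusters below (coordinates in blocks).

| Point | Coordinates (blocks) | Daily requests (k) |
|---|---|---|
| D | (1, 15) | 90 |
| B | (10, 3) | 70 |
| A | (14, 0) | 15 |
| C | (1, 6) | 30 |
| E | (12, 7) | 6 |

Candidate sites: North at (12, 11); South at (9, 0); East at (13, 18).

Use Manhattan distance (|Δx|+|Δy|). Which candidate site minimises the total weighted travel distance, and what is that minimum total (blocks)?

North, total 2749 blocks

Total weighted distance at each candidate:
  North (12, 11): total = 2749
  South (9, 0): total = 2905
  East (13, 18): total = 3687
Minimum is at North with total 2749 blocks.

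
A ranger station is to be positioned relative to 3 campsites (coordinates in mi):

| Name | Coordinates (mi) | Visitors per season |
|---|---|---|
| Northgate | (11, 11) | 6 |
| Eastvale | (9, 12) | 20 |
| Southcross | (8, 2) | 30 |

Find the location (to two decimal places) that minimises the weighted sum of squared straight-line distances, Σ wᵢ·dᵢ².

The minimiser of Σwᵢ‖p−pᵢ‖² is the weighted centroid p* = (Σwᵢpᵢ)/(Σwᵢ).
Σwᵢ = 56.
Σwᵢxᵢ = 6·11 + 20·9 + 30·8 = 486.
Σwᵢyᵢ = 6·11 + 20·12 + 30·2 = 366.
x* = 486/56 = 8.68, y* = 366/56 = 6.54.

(8.68, 6.54)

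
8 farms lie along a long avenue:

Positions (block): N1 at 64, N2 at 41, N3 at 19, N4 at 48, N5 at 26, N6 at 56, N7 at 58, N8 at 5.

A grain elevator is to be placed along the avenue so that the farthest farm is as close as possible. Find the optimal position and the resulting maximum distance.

location 34.5, max distance 29.5

The 1-center on a line is the midpoint of the two extreme points: leftmost at 5, rightmost at 64.
Optimal location = (5 + 64)/2 = 34.5; maximum distance = (64 − 5)/2 = 29.5.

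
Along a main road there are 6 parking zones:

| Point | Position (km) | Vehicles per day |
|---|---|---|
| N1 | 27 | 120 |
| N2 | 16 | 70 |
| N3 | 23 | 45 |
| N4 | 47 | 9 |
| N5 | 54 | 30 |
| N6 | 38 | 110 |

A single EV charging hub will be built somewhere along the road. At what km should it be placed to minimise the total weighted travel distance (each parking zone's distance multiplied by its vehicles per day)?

x = 27

For a sum of weighted absolute distances on a line, the optimum is the weighted median (not the mean). Total weight W = 384; half-weight = 192.
Sort by position and accumulate weight:
  km 16 (N2, w=70) → cum 70
  km 23 (N3, w=45) → cum 115
  km 27 (N1, w=120) → cum 235  ≥ 192 → median here
  km 38 (N6, w=110) → cum 345
  km 47 (N4, w=9) → cum 354
  km 54 (N5, w=30) → cum 384
Optimal location: km 27.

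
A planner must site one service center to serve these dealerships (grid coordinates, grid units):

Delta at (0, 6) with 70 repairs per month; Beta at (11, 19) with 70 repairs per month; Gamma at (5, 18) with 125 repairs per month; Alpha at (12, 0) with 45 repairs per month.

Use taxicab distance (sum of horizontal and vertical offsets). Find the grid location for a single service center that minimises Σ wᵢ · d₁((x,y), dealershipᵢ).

Manhattan distance separates: Σwᵢ(|x−xᵢ|+|y−yᵢ|) = Σwᵢ|x−xᵢ| + Σwᵢ|y−yᵢ|, so x and y are optimised independently as 1-D weighted medians.
Total weight W = 310; half = 155.
x-coordinate, sorted with cumulative weight:
  x=0 (Delta, w=70) cum 70
  x=5 (Gamma, w=125) cum 195  ← median
  x=11 (Beta, w=70) cum 265
  x=12 (Alpha, w=45) cum 310
⇒ x* = 5
y-coordinate, sorted with cumulative weight:
  y=0 (Alpha, w=45) cum 45
  y=6 (Delta, w=70) cum 115
  y=18 (Gamma, w=125) cum 240  ← median
  y=19 (Beta, w=70) cum 310
⇒ y* = 18

(5, 18)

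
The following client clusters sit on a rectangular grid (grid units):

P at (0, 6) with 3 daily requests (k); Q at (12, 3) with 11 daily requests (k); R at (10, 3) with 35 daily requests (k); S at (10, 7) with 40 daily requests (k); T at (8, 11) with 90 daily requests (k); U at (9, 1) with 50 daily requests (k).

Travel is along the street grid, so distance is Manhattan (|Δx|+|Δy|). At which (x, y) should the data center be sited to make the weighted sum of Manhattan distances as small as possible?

(9, 7)

Manhattan distance separates: Σwᵢ(|x−xᵢ|+|y−yᵢ|) = Σwᵢ|x−xᵢ| + Σwᵢ|y−yᵢ|, so x and y are optimised independently as 1-D weighted medians.
Total weight W = 229; half = 114.5.
x-coordinate, sorted with cumulative weight:
  x=0 (P, w=3) cum 3
  x=8 (T, w=90) cum 93
  x=9 (U, w=50) cum 143  ← median
  x=10 (R, w=35) cum 178
  x=10 (S, w=40) cum 218
  x=12 (Q, w=11) cum 229
⇒ x* = 9
y-coordinate, sorted with cumulative weight:
  y=1 (U, w=50) cum 50
  y=3 (Q, w=11) cum 61
  y=3 (R, w=35) cum 96
  y=6 (P, w=3) cum 99
  y=7 (S, w=40) cum 139  ← median
  y=11 (T, w=90) cum 229
⇒ y* = 7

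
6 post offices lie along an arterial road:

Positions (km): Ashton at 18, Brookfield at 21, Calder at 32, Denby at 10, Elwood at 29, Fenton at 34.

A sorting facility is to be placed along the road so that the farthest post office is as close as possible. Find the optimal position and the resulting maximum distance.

location 22, max distance 12

The 1-center on a line is the midpoint of the two extreme points: leftmost at 10, rightmost at 34.
Optimal location = (10 + 34)/2 = 22; maximum distance = (34 − 10)/2 = 12.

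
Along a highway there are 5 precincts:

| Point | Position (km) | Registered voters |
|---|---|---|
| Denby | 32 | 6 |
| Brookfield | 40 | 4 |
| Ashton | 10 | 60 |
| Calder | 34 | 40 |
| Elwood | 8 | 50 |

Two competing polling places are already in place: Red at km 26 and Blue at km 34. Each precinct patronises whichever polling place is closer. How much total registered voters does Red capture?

The indifferent point is the midpoint (26+34)/2 = 30; precincts left of it (closer to Red at 26) go to Red, those right go to Blue.
  Elwood at 8 (w=50) → Red
  Ashton at 10 (w=60) → Red
  Denby at 32 (w=6) → Blue
  Calder at 34 (w=40) → Blue
  Brookfield at 40 (w=4) → Blue
Red captures 110; Blue captures 50.

110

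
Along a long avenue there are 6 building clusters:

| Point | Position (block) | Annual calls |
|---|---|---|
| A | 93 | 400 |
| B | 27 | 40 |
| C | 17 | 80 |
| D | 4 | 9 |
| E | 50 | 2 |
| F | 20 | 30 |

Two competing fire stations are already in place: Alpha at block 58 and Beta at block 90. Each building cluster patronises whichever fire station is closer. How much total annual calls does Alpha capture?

161

The indifferent point is the midpoint (58+90)/2 = 74; building clusters left of it (closer to Alpha at 58) go to Alpha, those right go to Beta.
  D at 4 (w=9) → Alpha
  C at 17 (w=80) → Alpha
  F at 20 (w=30) → Alpha
  B at 27 (w=40) → Alpha
  E at 50 (w=2) → Alpha
  A at 93 (w=400) → Beta
Alpha captures 161; Beta captures 400.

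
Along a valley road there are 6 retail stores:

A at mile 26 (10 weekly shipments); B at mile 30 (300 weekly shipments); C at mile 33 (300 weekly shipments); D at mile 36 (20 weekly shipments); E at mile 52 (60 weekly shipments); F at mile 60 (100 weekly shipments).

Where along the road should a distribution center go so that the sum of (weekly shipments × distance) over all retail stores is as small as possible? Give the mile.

x = 33

For a sum of weighted absolute distances on a line, the optimum is the weighted median (not the mean). Total weight W = 790; half-weight = 395.
Sort by position and accumulate weight:
  mile 26 (A, w=10) → cum 10
  mile 30 (B, w=300) → cum 310
  mile 33 (C, w=300) → cum 610  ≥ 395 → median here
  mile 36 (D, w=20) → cum 630
  mile 52 (E, w=60) → cum 690
  mile 60 (F, w=100) → cum 790
Optimal location: mile 33.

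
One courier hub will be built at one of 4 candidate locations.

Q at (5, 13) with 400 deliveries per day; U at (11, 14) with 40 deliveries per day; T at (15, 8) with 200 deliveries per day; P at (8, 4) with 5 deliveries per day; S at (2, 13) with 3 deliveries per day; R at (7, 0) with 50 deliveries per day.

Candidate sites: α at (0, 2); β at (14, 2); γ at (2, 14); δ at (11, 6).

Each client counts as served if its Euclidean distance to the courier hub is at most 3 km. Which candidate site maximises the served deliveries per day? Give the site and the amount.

γ, covering 3

Coverage radius r = 3 km; a point is covered iff (Δx)²+(Δy)² ≤ 3² = 9.
  α (0, 2): covers {none} → 0
  β (14, 2): covers {none} → 0
  γ (2, 14): covers {S} → 3
  δ (11, 6): covers {none} → 0
Maximum coverage at γ: 3 deliveries per day.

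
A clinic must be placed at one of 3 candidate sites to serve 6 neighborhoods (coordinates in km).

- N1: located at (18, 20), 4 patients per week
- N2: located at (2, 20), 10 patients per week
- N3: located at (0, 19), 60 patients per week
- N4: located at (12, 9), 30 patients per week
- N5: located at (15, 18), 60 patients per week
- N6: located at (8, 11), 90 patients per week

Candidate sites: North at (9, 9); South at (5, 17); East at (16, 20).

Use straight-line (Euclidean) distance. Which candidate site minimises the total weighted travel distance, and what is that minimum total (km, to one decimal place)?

North, total 1934.7 km

Total weighted distance at each candidate:
  North (9, 9): total = 1934.7
  South (5, 17): total = 1944.5
  East (16, 20): total = 2678.9
Minimum is at North with total 1934.7 km.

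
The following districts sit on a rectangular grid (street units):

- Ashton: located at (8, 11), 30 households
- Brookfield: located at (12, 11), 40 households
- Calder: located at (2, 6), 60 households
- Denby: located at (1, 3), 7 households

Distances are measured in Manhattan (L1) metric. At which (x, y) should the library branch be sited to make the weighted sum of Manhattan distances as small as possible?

Manhattan distance separates: Σwᵢ(|x−xᵢ|+|y−yᵢ|) = Σwᵢ|x−xᵢ| + Σwᵢ|y−yᵢ|, so x and y are optimised independently as 1-D weighted medians.
Total weight W = 137; half = 68.5.
x-coordinate, sorted with cumulative weight:
  x=1 (Denby, w=7) cum 7
  x=2 (Calder, w=60) cum 67
  x=8 (Ashton, w=30) cum 97  ← median
  x=12 (Brookfield, w=40) cum 137
⇒ x* = 8
y-coordinate, sorted with cumulative weight:
  y=3 (Denby, w=7) cum 7
  y=6 (Calder, w=60) cum 67
  y=11 (Ashton, w=30) cum 97  ← median
  y=11 (Brookfield, w=40) cum 137
⇒ y* = 11

(8, 11)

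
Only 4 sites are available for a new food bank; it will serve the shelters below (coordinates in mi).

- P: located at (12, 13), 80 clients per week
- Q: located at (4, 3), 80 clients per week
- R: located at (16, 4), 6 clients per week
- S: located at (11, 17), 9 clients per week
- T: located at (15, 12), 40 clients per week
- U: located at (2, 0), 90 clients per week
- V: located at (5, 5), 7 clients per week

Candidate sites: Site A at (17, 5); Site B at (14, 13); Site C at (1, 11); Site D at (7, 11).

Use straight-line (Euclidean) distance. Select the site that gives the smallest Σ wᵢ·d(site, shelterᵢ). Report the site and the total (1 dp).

Total weighted distance at each candidate:
  Site A (17, 5): total = 3734.4
  Site B (14, 13): total = 3124.8
  Site C (1, 11): total = 3388.2
  Site D (7, 11): total = 2701.9
Minimum is at Site D with total 2701.9 mi.

Site D, total 2701.9 mi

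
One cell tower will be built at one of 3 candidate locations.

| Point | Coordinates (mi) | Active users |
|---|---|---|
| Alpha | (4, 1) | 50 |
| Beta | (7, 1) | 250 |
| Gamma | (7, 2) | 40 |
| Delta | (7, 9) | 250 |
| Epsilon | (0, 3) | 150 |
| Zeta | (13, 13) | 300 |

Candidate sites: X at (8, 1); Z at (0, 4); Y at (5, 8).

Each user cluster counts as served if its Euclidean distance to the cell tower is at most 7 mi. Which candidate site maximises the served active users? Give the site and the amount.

X, covering 340

Coverage radius r = 7 mi; a point is covered iff (Δx)²+(Δy)² ≤ 7² = 49.
  X (8, 1): covers {Alpha, Beta, Gamma} → 340
  Z (0, 4): covers {Alpha, Epsilon} → 200
  Y (5, 8): covers {Gamma, Delta} → 290
Maximum coverage at X: 340 active users.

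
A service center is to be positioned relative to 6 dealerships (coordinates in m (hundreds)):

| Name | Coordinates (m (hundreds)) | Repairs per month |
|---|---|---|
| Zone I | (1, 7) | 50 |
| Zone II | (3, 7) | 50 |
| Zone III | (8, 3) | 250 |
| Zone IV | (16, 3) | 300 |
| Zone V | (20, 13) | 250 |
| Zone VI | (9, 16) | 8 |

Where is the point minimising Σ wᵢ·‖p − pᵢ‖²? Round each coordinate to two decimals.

The minimiser of Σwᵢ‖p−pᵢ‖² is the weighted centroid p* = (Σwᵢpᵢ)/(Σwᵢ).
Σwᵢ = 908.
Σwᵢxᵢ = 50·1 + 50·3 + 250·8 + 300·16 + 250·20 + 8·9 = 12072.
Σwᵢyᵢ = 50·7 + 50·7 + 250·3 + 300·3 + 250·13 + 8·16 = 5728.
x* = 12072/908 = 13.30, y* = 5728/908 = 6.31.

(13.30, 6.31)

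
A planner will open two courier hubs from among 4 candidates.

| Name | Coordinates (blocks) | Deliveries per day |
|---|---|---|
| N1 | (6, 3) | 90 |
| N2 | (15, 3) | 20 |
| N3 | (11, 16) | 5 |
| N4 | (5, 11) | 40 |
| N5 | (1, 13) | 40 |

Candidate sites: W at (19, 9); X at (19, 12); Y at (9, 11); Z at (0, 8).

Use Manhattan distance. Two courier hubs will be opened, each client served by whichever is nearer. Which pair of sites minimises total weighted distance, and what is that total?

{Y, Z}, total 1705

Evaluate every pair (each demand assigned to the nearer of the two):
  {Y, Z}: total = 1705
  {W, Y}: total = 1785
  {W, Z}: total = 1825
  {X, Y}: total = 1845
  {X, Z}: total = 1870
  {W, X}: total = 3330
Best pair: {Y, Z} with total 1705.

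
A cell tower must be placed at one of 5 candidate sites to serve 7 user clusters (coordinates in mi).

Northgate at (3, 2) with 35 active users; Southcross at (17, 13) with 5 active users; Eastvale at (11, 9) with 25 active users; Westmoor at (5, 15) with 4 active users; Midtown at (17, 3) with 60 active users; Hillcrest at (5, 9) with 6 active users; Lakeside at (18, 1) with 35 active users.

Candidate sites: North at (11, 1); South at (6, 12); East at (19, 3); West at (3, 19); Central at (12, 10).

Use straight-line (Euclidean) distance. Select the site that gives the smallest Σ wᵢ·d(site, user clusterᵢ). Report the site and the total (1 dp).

East, total 1225.5 mi

Total weighted distance at each candidate:
  North (11, 1): total = 1294.7
  South (6, 12): total = 2020.6
  East (19, 3): total = 1225.5
  West (3, 19): total = 3166.1
  Central (12, 10): total = 1457.5
Minimum is at East with total 1225.5 mi.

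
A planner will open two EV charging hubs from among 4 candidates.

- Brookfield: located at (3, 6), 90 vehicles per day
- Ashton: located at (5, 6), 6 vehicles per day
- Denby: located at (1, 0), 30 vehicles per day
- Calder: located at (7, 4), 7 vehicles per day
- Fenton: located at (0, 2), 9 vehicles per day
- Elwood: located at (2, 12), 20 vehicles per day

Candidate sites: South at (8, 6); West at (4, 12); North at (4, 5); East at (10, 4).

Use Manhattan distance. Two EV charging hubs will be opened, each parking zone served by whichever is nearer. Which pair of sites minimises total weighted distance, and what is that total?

Evaluate every pair (each demand assigned to the nearer of the two):
  {West, North}: total = 563
  {South, North}: total = 696
  {North, East}: total = 696
  {South, West}: total = 1027
  {South, East}: total = 1227
  {West, East}: total = 1231
Best pair: {West, North} with total 563.

{West, North}, total 563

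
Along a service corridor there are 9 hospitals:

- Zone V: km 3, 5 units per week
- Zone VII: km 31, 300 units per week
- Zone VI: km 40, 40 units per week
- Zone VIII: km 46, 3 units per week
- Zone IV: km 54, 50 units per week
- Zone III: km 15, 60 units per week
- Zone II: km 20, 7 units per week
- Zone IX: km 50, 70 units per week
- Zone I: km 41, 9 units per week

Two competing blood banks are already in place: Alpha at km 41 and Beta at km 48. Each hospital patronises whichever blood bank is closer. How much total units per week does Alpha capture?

The indifferent point is the midpoint (41+48)/2 = 44.5; hospitals left of it (closer to Alpha at 41) go to Alpha, those right go to Beta.
  Zone V at 3 (w=5) → Alpha
  Zone III at 15 (w=60) → Alpha
  Zone II at 20 (w=7) → Alpha
  Zone VII at 31 (w=300) → Alpha
  Zone VI at 40 (w=40) → Alpha
  Zone I at 41 (w=9) → Alpha
  Zone VIII at 46 (w=3) → Beta
  Zone IX at 50 (w=70) → Beta
  Zone IV at 54 (w=50) → Beta
Alpha captures 421; Beta captures 123.

421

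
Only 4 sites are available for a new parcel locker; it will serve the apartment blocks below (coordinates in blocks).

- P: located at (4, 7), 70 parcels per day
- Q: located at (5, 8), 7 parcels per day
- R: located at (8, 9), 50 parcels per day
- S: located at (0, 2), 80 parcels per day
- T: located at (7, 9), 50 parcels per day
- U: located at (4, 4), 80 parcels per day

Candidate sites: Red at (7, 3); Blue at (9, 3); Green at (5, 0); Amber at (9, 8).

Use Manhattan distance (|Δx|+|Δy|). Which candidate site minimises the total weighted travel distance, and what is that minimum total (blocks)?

Red, total 2149 blocks

Total weighted distance at each candidate:
  Red (7, 3): total = 2149
  Blue (9, 3): total = 2723
  Green (5, 0): total = 2726
  Amber (9, 8): total = 2618
Minimum is at Red with total 2149 blocks.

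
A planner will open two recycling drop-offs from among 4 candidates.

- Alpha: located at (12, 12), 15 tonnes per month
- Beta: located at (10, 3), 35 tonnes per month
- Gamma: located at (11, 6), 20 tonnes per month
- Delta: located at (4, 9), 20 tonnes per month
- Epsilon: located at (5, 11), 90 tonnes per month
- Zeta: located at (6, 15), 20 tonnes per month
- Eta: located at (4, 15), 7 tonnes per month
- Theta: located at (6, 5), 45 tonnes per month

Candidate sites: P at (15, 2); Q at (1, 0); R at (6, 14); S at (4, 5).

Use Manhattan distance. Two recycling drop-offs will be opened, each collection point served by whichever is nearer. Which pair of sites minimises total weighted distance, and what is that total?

{R, S}, total 1131

Evaluate every pair (each demand assigned to the nearer of the two):
  {R, S}: total = 1131
  {P, R}: total = 1436
  {P, S}: total = 1675
  {Q, R}: total = 1746
  {Q, S}: total = 1775
  {P, Q}: total = 3131
Best pair: {R, S} with total 1131.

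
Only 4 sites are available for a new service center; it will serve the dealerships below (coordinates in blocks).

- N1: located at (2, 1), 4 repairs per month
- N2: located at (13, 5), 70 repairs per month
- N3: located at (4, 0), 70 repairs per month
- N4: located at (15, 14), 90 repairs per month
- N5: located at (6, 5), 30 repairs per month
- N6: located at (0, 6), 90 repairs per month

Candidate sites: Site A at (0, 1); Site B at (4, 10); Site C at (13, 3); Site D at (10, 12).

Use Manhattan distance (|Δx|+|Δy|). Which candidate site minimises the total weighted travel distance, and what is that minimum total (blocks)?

Site C, total 3912 blocks

Total weighted distance at each candidate:
  Site A (0, 1): total = 4818
  Site B (4, 10): total = 4004
  Site C (13, 3): total = 3912
  Site D (10, 12): total = 4436
Minimum is at Site C with total 3912 blocks.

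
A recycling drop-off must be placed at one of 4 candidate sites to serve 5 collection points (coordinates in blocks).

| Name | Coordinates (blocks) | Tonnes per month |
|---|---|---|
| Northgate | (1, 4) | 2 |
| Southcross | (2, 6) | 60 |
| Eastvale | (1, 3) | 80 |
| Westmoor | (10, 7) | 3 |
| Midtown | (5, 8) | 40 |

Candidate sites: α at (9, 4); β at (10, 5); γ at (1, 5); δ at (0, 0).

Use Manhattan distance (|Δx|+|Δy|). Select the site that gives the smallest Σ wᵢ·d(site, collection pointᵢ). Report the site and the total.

Total weighted distance at each candidate:
  α (9, 4): total = 1608
  β (10, 5): total = 1766
  γ (1, 5): total = 595
  δ (0, 0): total = 1381
Minimum is at γ with total 595 blocks.

γ, total 595 blocks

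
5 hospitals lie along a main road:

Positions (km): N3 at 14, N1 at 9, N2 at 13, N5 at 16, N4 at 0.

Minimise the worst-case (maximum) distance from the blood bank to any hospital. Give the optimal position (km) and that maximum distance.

location 8, max distance 8

The 1-center on a line is the midpoint of the two extreme points: leftmost at 0, rightmost at 16.
Optimal location = (0 + 16)/2 = 8; maximum distance = (16 − 0)/2 = 8.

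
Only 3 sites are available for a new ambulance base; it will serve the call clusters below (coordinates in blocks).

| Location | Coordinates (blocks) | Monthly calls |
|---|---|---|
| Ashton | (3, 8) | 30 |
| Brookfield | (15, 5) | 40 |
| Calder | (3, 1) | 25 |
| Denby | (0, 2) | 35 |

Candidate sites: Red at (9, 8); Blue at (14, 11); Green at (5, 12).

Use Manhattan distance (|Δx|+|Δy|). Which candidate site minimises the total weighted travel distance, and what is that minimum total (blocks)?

Red, total 1390 blocks

Total weighted distance at each candidate:
  Red (9, 8): total = 1390
  Blue (14, 11): total = 2030
  Green (5, 12): total = 1710
Minimum is at Red with total 1390 blocks.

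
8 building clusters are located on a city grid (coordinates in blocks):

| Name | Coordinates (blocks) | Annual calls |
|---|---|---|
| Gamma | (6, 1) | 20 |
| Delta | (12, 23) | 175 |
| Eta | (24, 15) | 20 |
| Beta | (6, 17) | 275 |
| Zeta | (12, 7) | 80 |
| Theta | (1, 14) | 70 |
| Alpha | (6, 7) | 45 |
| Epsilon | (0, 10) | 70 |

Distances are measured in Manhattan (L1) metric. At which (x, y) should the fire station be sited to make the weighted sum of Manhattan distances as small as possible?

(6, 17)

Manhattan distance separates: Σwᵢ(|x−xᵢ|+|y−yᵢ|) = Σwᵢ|x−xᵢ| + Σwᵢ|y−yᵢ|, so x and y are optimised independently as 1-D weighted medians.
Total weight W = 755; half = 377.5.
x-coordinate, sorted with cumulative weight:
  x=0 (Epsilon, w=70) cum 70
  x=1 (Theta, w=70) cum 140
  x=6 (Gamma, w=20) cum 160
  x=6 (Beta, w=275) cum 435  ← median
  x=6 (Alpha, w=45) cum 480
  x=12 (Delta, w=175) cum 655
  x=12 (Zeta, w=80) cum 735
  x=24 (Eta, w=20) cum 755
⇒ x* = 6
y-coordinate, sorted with cumulative weight:
  y=1 (Gamma, w=20) cum 20
  y=7 (Zeta, w=80) cum 100
  y=7 (Alpha, w=45) cum 145
  y=10 (Epsilon, w=70) cum 215
  y=14 (Theta, w=70) cum 285
  y=15 (Eta, w=20) cum 305
  y=17 (Beta, w=275) cum 580  ← median
  y=23 (Delta, w=175) cum 755
⇒ y* = 17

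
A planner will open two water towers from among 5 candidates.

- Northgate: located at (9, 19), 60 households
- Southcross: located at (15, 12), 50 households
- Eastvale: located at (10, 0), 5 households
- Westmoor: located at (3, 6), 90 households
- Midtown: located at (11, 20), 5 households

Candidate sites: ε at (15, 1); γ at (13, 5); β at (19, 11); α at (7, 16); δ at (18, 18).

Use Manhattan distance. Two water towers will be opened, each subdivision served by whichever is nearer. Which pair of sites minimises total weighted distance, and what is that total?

{γ, α}, total 1820

Evaluate every pair (each demand assigned to the nearer of the two):
  {γ, α}: total = 1820
  {β, α}: total = 1945
  {γ, δ}: total = 2125
  {α, δ}: total = 2145
  {ε, α}: total = 2180
  {γ, β}: total = 2445
  {ε, γ}: total = 2635
  {ε, δ}: total = 2655
  {β, δ}: total = 2885
  {ε, β}: total = 2975
Best pair: {γ, α} with total 1820.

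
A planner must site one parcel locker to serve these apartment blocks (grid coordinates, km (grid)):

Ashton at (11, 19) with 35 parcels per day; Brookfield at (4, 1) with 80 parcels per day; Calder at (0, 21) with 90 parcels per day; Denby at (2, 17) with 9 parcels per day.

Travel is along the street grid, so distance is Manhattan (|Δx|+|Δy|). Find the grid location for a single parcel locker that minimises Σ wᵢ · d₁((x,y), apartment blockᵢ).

Manhattan distance separates: Σwᵢ(|x−xᵢ|+|y−yᵢ|) = Σwᵢ|x−xᵢ| + Σwᵢ|y−yᵢ|, so x and y are optimised independently as 1-D weighted medians.
Total weight W = 214; half = 107.
x-coordinate, sorted with cumulative weight:
  x=0 (Calder, w=90) cum 90
  x=2 (Denby, w=9) cum 99
  x=4 (Brookfield, w=80) cum 179  ← median
  x=11 (Ashton, w=35) cum 214
⇒ x* = 4
y-coordinate, sorted with cumulative weight:
  y=1 (Brookfield, w=80) cum 80
  y=17 (Denby, w=9) cum 89
  y=19 (Ashton, w=35) cum 124  ← median
  y=21 (Calder, w=90) cum 214
⇒ y* = 19

(4, 19)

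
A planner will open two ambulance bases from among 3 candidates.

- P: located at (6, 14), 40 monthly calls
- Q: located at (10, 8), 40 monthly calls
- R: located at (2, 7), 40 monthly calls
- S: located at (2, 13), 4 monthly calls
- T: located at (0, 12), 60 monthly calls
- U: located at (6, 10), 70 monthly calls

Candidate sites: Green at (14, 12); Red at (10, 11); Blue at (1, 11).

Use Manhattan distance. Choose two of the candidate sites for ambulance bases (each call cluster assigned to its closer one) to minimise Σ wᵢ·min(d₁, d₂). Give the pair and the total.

Evaluate every pair (each demand assigned to the nearer of the two):
  {Red, Blue}: total = 1082
  {Green, Blue}: total = 1392
  {Green, Red}: total = 1930
Best pair: {Red, Blue} with total 1082.

{Red, Blue}, total 1082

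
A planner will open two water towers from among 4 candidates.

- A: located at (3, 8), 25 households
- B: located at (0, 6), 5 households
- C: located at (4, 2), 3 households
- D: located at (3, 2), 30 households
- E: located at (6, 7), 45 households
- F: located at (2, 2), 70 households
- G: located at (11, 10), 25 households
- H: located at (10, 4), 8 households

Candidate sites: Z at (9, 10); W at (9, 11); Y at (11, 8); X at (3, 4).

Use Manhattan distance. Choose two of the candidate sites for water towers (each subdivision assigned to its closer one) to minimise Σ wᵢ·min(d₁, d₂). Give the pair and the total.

Evaluate every pair (each demand assigned to the nearer of the two):
  {Y, X}: total = 764
  {Z, X}: total = 780
  {W, X}: total = 805
  {Z, Y}: total = 2134
  {W, Y}: total = 2134
  {Z, W}: total = 2150
Best pair: {Y, X} with total 764.

{Y, X}, total 764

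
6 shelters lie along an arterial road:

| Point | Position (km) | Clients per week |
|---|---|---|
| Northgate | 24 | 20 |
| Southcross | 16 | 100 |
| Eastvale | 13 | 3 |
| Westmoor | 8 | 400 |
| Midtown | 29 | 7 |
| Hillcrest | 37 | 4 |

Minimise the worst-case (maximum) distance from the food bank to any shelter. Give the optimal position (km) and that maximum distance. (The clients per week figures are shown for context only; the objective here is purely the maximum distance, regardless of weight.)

location 22.5, max distance 14.5

The 1-center on a line is the midpoint of the two extreme points: leftmost at 8, rightmost at 37.
Optimal location = (8 + 37)/2 = 22.5; maximum distance = (37 − 8)/2 = 14.5.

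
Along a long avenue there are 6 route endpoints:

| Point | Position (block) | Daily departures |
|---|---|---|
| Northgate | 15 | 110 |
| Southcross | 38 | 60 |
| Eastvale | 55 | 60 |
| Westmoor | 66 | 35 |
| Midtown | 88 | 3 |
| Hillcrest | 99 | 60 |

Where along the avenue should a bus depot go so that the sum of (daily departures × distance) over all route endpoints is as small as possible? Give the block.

x = 38

For a sum of weighted absolute distances on a line, the optimum is the weighted median (not the mean). Total weight W = 328; half-weight = 164.
Sort by position and accumulate weight:
  block 15 (Northgate, w=110) → cum 110
  block 38 (Southcross, w=60) → cum 170  ≥ 164 → median here
  block 55 (Eastvale, w=60) → cum 230
  block 66 (Westmoor, w=35) → cum 265
  block 88 (Midtown, w=3) → cum 268
  block 99 (Hillcrest, w=60) → cum 328
Optimal location: block 38.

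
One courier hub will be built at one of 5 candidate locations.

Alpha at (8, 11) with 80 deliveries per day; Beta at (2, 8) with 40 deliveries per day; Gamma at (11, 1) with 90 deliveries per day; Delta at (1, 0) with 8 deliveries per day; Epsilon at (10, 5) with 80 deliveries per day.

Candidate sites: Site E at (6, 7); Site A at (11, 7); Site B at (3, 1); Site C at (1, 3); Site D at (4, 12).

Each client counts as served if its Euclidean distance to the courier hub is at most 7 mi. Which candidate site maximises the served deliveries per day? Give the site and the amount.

Coverage radius r = 7 mi; a point is covered iff (Δx)²+(Δy)² ≤ 7² = 49.
  Site E (6, 7): covers {Alpha, Beta, Epsilon} → 200
  Site A (11, 7): covers {Alpha, Gamma, Epsilon} → 250
  Site B (3, 1): covers {Delta} → 8
  Site C (1, 3): covers {Beta, Delta} → 48
  Site D (4, 12): covers {Alpha, Beta} → 120
Maximum coverage at Site A: 250 deliveries per day.

Site A, covering 250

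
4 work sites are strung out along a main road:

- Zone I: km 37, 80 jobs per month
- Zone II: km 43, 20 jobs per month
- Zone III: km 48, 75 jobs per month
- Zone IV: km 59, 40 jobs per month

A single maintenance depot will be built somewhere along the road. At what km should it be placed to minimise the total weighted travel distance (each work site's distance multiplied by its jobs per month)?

x = 48

For a sum of weighted absolute distances on a line, the optimum is the weighted median (not the mean). Total weight W = 215; half-weight = 107.5.
Sort by position and accumulate weight:
  km 37 (Zone I, w=80) → cum 80
  km 43 (Zone II, w=20) → cum 100
  km 48 (Zone III, w=75) → cum 175  ≥ 107.5 → median here
  km 59 (Zone IV, w=40) → cum 215
Optimal location: km 48.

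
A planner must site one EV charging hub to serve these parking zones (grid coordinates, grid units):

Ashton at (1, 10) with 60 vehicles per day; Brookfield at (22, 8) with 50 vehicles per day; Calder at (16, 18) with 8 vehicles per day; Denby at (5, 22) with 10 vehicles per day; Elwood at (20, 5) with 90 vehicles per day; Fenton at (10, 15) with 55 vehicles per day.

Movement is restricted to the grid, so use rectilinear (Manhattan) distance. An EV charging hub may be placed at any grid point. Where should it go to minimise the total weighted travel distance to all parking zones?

(20, 8)

Manhattan distance separates: Σwᵢ(|x−xᵢ|+|y−yᵢ|) = Σwᵢ|x−xᵢ| + Σwᵢ|y−yᵢ|, so x and y are optimised independently as 1-D weighted medians.
Total weight W = 273; half = 136.5.
x-coordinate, sorted with cumulative weight:
  x=1 (Ashton, w=60) cum 60
  x=5 (Denby, w=10) cum 70
  x=10 (Fenton, w=55) cum 125
  x=16 (Calder, w=8) cum 133
  x=20 (Elwood, w=90) cum 223  ← median
  x=22 (Brookfield, w=50) cum 273
⇒ x* = 20
y-coordinate, sorted with cumulative weight:
  y=5 (Elwood, w=90) cum 90
  y=8 (Brookfield, w=50) cum 140  ← median
  y=10 (Ashton, w=60) cum 200
  y=15 (Fenton, w=55) cum 255
  y=18 (Calder, w=8) cum 263
  y=22 (Denby, w=10) cum 273
⇒ y* = 8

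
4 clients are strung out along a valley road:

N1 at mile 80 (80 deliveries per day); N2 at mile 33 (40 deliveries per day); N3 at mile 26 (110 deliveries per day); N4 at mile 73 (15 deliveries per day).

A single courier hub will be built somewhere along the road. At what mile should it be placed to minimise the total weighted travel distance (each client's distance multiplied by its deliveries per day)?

x = 33

For a sum of weighted absolute distances on a line, the optimum is the weighted median (not the mean). Total weight W = 245; half-weight = 122.5.
Sort by position and accumulate weight:
  mile 26 (N3, w=110) → cum 110
  mile 33 (N2, w=40) → cum 150  ≥ 122.5 → median here
  mile 73 (N4, w=15) → cum 165
  mile 80 (N1, w=80) → cum 245
Optimal location: mile 33.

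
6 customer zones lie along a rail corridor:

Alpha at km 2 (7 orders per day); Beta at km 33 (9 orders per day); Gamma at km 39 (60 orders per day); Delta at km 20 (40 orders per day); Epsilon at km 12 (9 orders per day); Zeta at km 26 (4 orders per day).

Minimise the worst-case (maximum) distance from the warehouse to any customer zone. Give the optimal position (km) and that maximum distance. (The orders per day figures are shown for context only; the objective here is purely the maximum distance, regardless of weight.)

The 1-center on a line is the midpoint of the two extreme points: leftmost at 2, rightmost at 39.
Optimal location = (2 + 39)/2 = 20.5; maximum distance = (39 − 2)/2 = 18.5.

location 20.5, max distance 18.5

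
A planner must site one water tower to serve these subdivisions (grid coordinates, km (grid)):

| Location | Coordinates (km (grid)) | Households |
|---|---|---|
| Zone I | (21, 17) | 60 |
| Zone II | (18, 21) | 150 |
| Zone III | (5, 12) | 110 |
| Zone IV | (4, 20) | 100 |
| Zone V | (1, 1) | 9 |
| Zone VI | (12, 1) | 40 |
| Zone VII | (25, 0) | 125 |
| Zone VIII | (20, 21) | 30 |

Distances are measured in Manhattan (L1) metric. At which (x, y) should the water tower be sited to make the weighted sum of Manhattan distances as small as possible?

Manhattan distance separates: Σwᵢ(|x−xᵢ|+|y−yᵢ|) = Σwᵢ|x−xᵢ| + Σwᵢ|y−yᵢ|, so x and y are optimised independently as 1-D weighted medians.
Total weight W = 624; half = 312.
x-coordinate, sorted with cumulative weight:
  x=1 (Zone V, w=9) cum 9
  x=4 (Zone IV, w=100) cum 109
  x=5 (Zone III, w=110) cum 219
  x=12 (Zone VI, w=40) cum 259
  x=18 (Zone II, w=150) cum 409  ← median
  x=20 (Zone VIII, w=30) cum 439
  x=21 (Zone I, w=60) cum 499
  x=25 (Zone VII, w=125) cum 624
⇒ x* = 18
y-coordinate, sorted with cumulative weight:
  y=0 (Zone VII, w=125) cum 125
  y=1 (Zone V, w=9) cum 134
  y=1 (Zone VI, w=40) cum 174
  y=12 (Zone III, w=110) cum 284
  y=17 (Zone I, w=60) cum 344  ← median
  y=20 (Zone IV, w=100) cum 444
  y=21 (Zone II, w=150) cum 594
  y=21 (Zone VIII, w=30) cum 624
⇒ y* = 17

(18, 17)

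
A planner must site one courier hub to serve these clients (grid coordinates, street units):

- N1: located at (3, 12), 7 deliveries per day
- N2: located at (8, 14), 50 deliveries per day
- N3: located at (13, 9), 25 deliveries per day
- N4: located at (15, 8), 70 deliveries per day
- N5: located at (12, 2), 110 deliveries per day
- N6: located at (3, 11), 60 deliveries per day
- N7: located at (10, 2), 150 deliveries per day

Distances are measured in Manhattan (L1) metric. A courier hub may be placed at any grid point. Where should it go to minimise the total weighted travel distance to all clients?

Manhattan distance separates: Σwᵢ(|x−xᵢ|+|y−yᵢ|) = Σwᵢ|x−xᵢ| + Σwᵢ|y−yᵢ|, so x and y are optimised independently as 1-D weighted medians.
Total weight W = 472; half = 236.
x-coordinate, sorted with cumulative weight:
  x=3 (N1, w=7) cum 7
  x=3 (N6, w=60) cum 67
  x=8 (N2, w=50) cum 117
  x=10 (N7, w=150) cum 267  ← median
  x=12 (N5, w=110) cum 377
  x=13 (N3, w=25) cum 402
  x=15 (N4, w=70) cum 472
⇒ x* = 10
y-coordinate, sorted with cumulative weight:
  y=2 (N5, w=110) cum 110
  y=2 (N7, w=150) cum 260  ← median
  y=8 (N4, w=70) cum 330
  y=9 (N3, w=25) cum 355
  y=11 (N6, w=60) cum 415
  y=12 (N1, w=7) cum 422
  y=14 (N2, w=50) cum 472
⇒ y* = 2

(10, 2)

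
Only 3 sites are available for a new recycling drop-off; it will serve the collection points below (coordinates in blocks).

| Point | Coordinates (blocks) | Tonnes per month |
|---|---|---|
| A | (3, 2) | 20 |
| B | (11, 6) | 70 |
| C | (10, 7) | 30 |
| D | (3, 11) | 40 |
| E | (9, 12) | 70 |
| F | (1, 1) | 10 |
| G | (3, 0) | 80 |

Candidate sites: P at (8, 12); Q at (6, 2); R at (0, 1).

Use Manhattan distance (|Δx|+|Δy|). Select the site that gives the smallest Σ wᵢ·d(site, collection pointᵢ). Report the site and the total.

Q, total 2810 blocks

Total weighted distance at each candidate:
  P (8, 12): total = 2990
  Q (6, 2): total = 2810
  R (0, 1): total = 3930
Minimum is at Q with total 2810 blocks.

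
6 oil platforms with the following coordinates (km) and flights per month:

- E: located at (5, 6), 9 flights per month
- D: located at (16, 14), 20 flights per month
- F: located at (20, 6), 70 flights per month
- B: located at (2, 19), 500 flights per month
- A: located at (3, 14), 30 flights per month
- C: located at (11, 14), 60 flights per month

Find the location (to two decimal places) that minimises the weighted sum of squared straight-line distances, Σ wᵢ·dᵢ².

(5.10, 16.71)

The minimiser of Σwᵢ‖p−pᵢ‖² is the weighted centroid p* = (Σwᵢpᵢ)/(Σwᵢ).
Σwᵢ = 689.
Σwᵢxᵢ = 9·5 + 20·16 + 70·20 + 500·2 + 30·3 + 60·11 = 3515.
Σwᵢyᵢ = 9·6 + 20·14 + 70·6 + 500·19 + 30·14 + 60·14 = 11514.
x* = 3515/689 = 5.10, y* = 11514/689 = 16.71.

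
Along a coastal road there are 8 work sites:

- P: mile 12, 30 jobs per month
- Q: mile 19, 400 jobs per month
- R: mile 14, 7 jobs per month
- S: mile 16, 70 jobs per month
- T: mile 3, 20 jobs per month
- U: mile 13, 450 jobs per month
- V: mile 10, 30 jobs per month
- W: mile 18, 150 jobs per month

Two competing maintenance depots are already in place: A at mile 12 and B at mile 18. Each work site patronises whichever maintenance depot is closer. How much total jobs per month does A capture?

537

The indifferent point is the midpoint (12+18)/2 = 15; work sites left of it (closer to A at 12) go to A, those right go to B.
  T at 3 (w=20) → A
  V at 10 (w=30) → A
  P at 12 (w=30) → A
  U at 13 (w=450) → A
  R at 14 (w=7) → A
  S at 16 (w=70) → B
  W at 18 (w=150) → B
  Q at 19 (w=400) → B
A captures 537; B captures 620.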